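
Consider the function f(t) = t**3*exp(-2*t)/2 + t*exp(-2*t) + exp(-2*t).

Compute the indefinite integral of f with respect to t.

F(t) = -(4*t**3 + 6*t**2 + 14*t + 15)*exp(-2*t)/16 + C

f has the shape u'v + uv' for u = -t**3/4 - 3*t**2/8 - 7*t/8 - 15/16 and v = exp(-2*t) — it is the derivative of the product u*v.
Check: d/dt[-(4*t**3 + 6*t**2 + 14*t + 15)*exp(-2*t)/16] = (t**3 + 2*t + 2)*exp(-2*t)/2, which equals f(t).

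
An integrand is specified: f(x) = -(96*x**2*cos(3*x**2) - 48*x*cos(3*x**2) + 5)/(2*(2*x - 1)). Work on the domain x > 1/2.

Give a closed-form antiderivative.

Check any antiderivative F(x) by computing F'(x) and comparing it with f(x).
Check: d/dx[-(5*log(2*x - 1) + 16*sin(3*x**2))/4] = (-96*x**2*cos(3*x**2) + 48*x*cos(3*x**2) - 5)/(4*x - 2), which equals f(x).

An antiderivative is F(x) = -(5*log(2*x - 1) + 16*sin(3*x**2))/4.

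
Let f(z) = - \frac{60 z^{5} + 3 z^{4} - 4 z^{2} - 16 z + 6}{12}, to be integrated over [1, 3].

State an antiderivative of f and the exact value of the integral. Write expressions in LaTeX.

Recover f(z) by differentiating a candidate F(z); any mismatch rules it out.
F(z) = \frac{z \left(- 150 z^{5} - 9 z^{4} + 20 z^{2} + 120 z - 90\right)}{180} is an antiderivative of f.
Check: d/dz[\frac{z \left(- 150 z^{5} - 9 z^{4} + 20 z^{2} + 120 z - 90\right)}{180}] = - 5 z^{5} - \frac{z^{4}}{4} + \frac{z^{2}}{3} + \frac{4 z}{3} - \frac{1}{2}, which equals f(z).
F(3) = - \frac{12243}{20}; F(1) = - \frac{109}{180}.
Integral = F(3) - F(1) = - \frac{55039}{90}.

Antiderivative: F(z) = \frac{z \left(- 150 z^{5} - 9 z^{4} + 20 z^{2} + 120 z - 90\right)}{180}; value = - \frac{55039}{90}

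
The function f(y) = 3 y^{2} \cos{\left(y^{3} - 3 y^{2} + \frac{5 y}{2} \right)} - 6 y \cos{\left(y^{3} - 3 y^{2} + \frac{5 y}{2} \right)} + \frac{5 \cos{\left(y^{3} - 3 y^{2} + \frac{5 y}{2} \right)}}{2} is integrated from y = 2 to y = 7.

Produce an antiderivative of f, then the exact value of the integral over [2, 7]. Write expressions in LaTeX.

Antiderivative: F(y) = \sin{\left(y^{3} - 3 y^{2} + \frac{5 y}{2} \right)}; value = - \sin{\left(1 \right)} + \sin{\left(\frac{427}{2} \right)}

The substitution u = y^{3} - 3 y^{2} + \frac{5 y}{2} works: f is exactly (dF/du)*(du/dy) for that inner function.
F(y) = \sin{\left(y^{3} - 3 y^{2} + \frac{5 y}{2} \right)} is an antiderivative of f.
Check: d/dy[\sin{\left(y^{3} - 3 y^{2} + \frac{5 y}{2} \right)}] = 3 y^{2} \cos{\left(y^{3} - 3 y^{2} + \frac{5 y}{2} \right)} - 6 y \cos{\left(y^{3} - 3 y^{2} + \frac{5 y}{2} \right)} + \frac{5 \cos{\left(y^{3} - 3 y^{2} + \frac{5 y}{2} \right)}}{2} = f(y).
F(7) = \sin{\left(\frac{427}{2} \right)}; F(2) = \sin{\left(1 \right)}.
Integral = F(7) - F(2) = - \sin{\left(1 \right)} + \sin{\left(\frac{427}{2} \right)}.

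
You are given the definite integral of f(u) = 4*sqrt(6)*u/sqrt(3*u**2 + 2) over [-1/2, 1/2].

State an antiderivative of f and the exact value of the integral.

f matches the chain-rule pattern g'(h)*h' with inner function h(u) = 2*u**2 + 4/3; substituting w = h(u) collapses the integral.
F(u) = 4*sqrt(6)*sqrt(3*u**2 + 2)/3 is an antiderivative of f.
Check: d/du[4*sqrt(6)*sqrt(3*u**2 + 2)/3] = 4*sqrt(6)*u/sqrt(3*u**2 + 2) = f(u).
F(1/2) = 2*sqrt(66)/3; F(-1/2) = 2*sqrt(66)/3.
Integral = F(1/2) - F(-1/2) = 0.

Antiderivative: F(u) = 4*sqrt(6)*sqrt(3*u**2 + 2)/3; value = 0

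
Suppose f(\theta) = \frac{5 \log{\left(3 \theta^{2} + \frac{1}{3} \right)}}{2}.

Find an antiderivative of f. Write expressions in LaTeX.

An antiderivative is F(\theta) = \frac{5 \left(3 \theta \log{\left(3 \theta^{2} + \frac{1}{3} \right)} - 6 \theta + 2 \operatorname{atan}{\left(3 \theta \right)}\right)}{6}.

A candidate is checked by its d/d\theta: the result must match f(\theta).
Check: d/d\theta[\frac{5 \left(3 \theta \log{\left(3 \theta^{2} + \frac{1}{3} \right)} - 6 \theta + 2 \operatorname{atan}{\left(3 \theta \right)}\right)}{6}] = \frac{5 \log{\left(3 \theta^{2} + \frac{1}{3} \right)}}{2} = f(\theta).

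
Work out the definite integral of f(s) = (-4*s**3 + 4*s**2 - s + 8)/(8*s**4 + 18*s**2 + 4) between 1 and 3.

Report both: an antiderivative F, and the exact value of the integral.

Antiderivative: F(s) = -log(s**2/2 + 1)/4 + atan(2*s); value = -atan(2) - log(11/2)/4 + log(3/2)/4 + atan(6)

Whatever form F(s) takes, F'(s) = f(s) is non-negotiable.
F(s) = -log(s**2/2 + 1)/4 + atan(2*s) is an antiderivative of f.
Check: d/ds[-log(s**2/2 + 1)/4 + atan(2*s)] = (-4*s**3 + 4*s**2 - s + 8)/(8*s**4 + 18*s**2 + 4) = f(s).
F(3) = -log(11/2)/4 + atan(6); F(1) = -log(3/2)/4 + atan(2).
Integral = F(3) - F(1) = -atan(2) - log(11/2)/4 + log(3/2)/4 + atan(6).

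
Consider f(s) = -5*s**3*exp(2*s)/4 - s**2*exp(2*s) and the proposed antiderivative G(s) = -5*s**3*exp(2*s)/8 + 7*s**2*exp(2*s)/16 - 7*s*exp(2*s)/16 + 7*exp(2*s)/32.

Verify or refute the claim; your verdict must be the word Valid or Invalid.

Valid: G'(s) = f(s).

d/ds[G] = -5*s**3*exp(2*s)/4 - s**2*exp(2*s)
This equals f(s) exactly, so the claim holds.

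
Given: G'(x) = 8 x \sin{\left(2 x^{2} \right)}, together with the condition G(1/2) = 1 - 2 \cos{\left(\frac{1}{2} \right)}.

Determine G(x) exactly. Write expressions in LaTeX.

The substitution u = 2 x^{2} works: G'(x) is exactly (dG/du)*(du/dx) for that inner function.
A general antiderivative is - 2 \cos{\left(2 x^{2} \right)} + C.
The condition gives C = 1 - 2 \cos{\left(\frac{1}{2} \right)} - (- 2 \cos{\left(\frac{1}{2} \right)}) = 1.
So G(x) = 1 - 2 \cos{\left(2 x^{2} \right)}.
Check: d/dx[1 - 2 \cos{\left(2 x^{2} \right)}] = 8 x \sin{\left(2 x^{2} \right)} = G'(x).

G(x) = 1 - 2 \cos{\left(2 x^{2} \right)}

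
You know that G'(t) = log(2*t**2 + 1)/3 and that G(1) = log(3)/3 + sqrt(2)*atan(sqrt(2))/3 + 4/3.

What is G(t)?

G(t) = t*log(2*t**2 + 1)/3 - 2*t/3 + sqrt(2)*atan(sqrt(2)*t)/3 + 2

Differentiate the proposed G(t) back; it has to land on the given G'(t).
A general antiderivative is t*log(2*t**2 + 1)/3 - 2*t/3 + sqrt(2)*atan(sqrt(2)*t)/3 + C.
The condition gives C = log(3)/3 + sqrt(2)*atan(sqrt(2))/3 + 4/3 - (-2/3 + log(3)/3 + sqrt(2)*atan(sqrt(2))/3) = 2.
So G(t) = t*log(2*t**2 + 1)/3 - 2*t/3 + sqrt(2)*atan(sqrt(2)*t)/3 + 2.
Check: d/dt[t*log(2*t**2 + 1)/3 - 2*t/3 + sqrt(2)*atan(sqrt(2)*t)/3 + 2] = log(2*t**2 + 1)/3 = G'(t).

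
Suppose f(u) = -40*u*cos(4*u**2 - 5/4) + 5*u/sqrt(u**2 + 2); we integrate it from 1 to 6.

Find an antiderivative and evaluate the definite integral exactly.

Antiderivative: F(u) = -5*(-sqrt(u**2 + 2) + sin(4*u**2 - 5/4)); value = -5*sqrt(3) + 5*sin(11/4) - 5*sin(571/4) + 5*sqrt(38)

Integrate term by term and add the pieces.
F(u) = -5*(-sqrt(u**2 + 2) + sin(4*u**2 - 5/4)) is an antiderivative of f.
Check: d/du[-5*(-sqrt(u**2 + 2) + sin(4*u**2 - 5/4))] = (-40*u*sqrt(u**2 + 2)*cos(4*u**2 - 5/4) + 5*u)/sqrt(u**2 + 2), which equals f(u).
F(6) = -5*sin(571/4) + 5*sqrt(38); F(1) = -5*sin(11/4) + 5*sqrt(3).
Integral = F(6) - F(1) = -5*sqrt(3) + 5*sin(11/4) - 5*sin(571/4) + 5*sqrt(38).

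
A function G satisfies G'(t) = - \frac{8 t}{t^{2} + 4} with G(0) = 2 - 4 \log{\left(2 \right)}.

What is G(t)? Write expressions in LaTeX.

G(t) = - 2 \left(2 \log{\left(\frac{t^{2}}{2} + 2 \right)} - 1\right)

The substitution u = \frac{t^{2}}{2} + 2 works: G'(t) is exactly (dG/du)*(du/dt) for that inner function.
A general antiderivative is - 4 \log{\left(\frac{t^{2}}{2} + 2 \right)} + C.
The condition gives C = 2 - 4 \log{\left(2 \right)} - (- 4 \log{\left(2 \right)}) = 2.
So G(t) = - 2 \left(2 \log{\left(\frac{t^{2}}{2} + 2 \right)} - 1\right).
Check: d/dt[- 2 \left(2 \log{\left(\frac{t^{2}}{2} + 2 \right)} - 1\right)] = - \frac{8 t}{t^{2} + 4} = G'(t).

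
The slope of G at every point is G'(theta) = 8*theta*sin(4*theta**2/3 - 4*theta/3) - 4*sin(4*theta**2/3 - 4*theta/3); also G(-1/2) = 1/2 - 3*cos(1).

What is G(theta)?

G(theta) = -(6*cos(4*theta**2/3 - 4*theta/3) - 1)/2

The substitution u = 4*theta**2/3 - 4*theta/3 works: G'(theta) is exactly (dG/du)*(du/dtheta) for that inner function.
A general antiderivative is -3*cos(4*theta**2/3 - 4*theta/3) + C.
The condition gives C = 1/2 - 3*cos(1) - (-3*cos(1)) = 1/2.
So G(theta) = -(6*cos(4*theta**2/3 - 4*theta/3) - 1)/2.
Check: d/dtheta[-(6*cos(4*theta**2/3 - 4*theta/3) - 1)/2] = 8*theta*sin(4*theta**2/3 - 4*theta/3) - 4*sin(4*theta**2/3 - 4*theta/3) = G'(theta).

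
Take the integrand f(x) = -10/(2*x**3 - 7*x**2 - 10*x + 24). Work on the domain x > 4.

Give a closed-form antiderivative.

Factor the denominator ((x - 4)*(x + 2)*(2*x - 3)) and decompose: f = 8/(7*(2*x - 3)) - 5/(21*(x + 2)) - 1/(3*(x - 4)); each piece integrates to a log, atan, or power term.
Check: d/dx[-(7*log(x - 4) - 12*log(x - 3/2) + 5*log(x + 2))/21] = -10/(2*x**3 - 7*x**2 - 10*x + 24) = f(x).

An antiderivative is F(x) = -(7*log(x - 4) - 12*log(x - 3/2) + 5*log(x + 2))/21.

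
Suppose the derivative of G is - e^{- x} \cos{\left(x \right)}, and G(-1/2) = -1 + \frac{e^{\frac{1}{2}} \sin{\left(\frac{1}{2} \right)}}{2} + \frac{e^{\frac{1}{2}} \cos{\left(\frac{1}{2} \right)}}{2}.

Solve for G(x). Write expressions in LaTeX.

Check a candidate G(x) by differentiating: d/dx[G] must match the given G'(x).
A general antiderivative is - \frac{e^{- x} \sin{\left(x \right)}}{2} + \frac{e^{- x} \cos{\left(x \right)}}{2} + C.
The condition gives C = -1 + \frac{e^{\frac{1}{2}} \sin{\left(\frac{1}{2} \right)}}{2} + \frac{e^{\frac{1}{2}} \cos{\left(\frac{1}{2} \right)}}{2} - (\frac{e^{\frac{1}{2}} \sin{\left(\frac{1}{2} \right)}}{2} + \frac{e^{\frac{1}{2}} \cos{\left(\frac{1}{2} \right)}}{2}) = -1.
So G(x) = \frac{\left(- 2 e^{x} - \sin{\left(x \right)} + \cos{\left(x \right)}\right) e^{- x}}{2}.
Check: d/dx[\frac{\left(- 2 e^{x} - \sin{\left(x \right)} + \cos{\left(x \right)}\right) e^{- x}}{2}] = - e^{- x} \cos{\left(x \right)} = G'(x).

G(x) = \frac{\left(- 2 e^{x} - \sin{\left(x \right)} + \cos{\left(x \right)}\right) e^{- x}}{2}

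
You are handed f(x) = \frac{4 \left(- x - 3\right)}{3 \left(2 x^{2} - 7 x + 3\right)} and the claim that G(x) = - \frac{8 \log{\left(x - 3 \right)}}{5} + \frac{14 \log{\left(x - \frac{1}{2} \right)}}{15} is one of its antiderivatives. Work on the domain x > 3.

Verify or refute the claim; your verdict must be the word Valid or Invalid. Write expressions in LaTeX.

Valid. The derivative of G reproduces f.

d/dx[G] = \frac{- 4 x - 12}{6 x^{2} - 21 x + 9}
This equals f(x) exactly, so the claim holds.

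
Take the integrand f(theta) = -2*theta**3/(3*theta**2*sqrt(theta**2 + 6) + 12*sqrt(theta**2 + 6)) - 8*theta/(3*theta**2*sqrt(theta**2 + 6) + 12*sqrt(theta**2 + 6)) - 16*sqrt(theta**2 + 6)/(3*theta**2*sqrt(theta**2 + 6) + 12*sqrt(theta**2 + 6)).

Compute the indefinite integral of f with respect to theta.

F(theta) = -2*sqrt(theta**2 + 6)/3 - 8*atan(theta/2)/3 + C

Integrate term by term and add the pieces.
Check: d/dtheta[-2*sqrt(theta**2 + 6)/3 - 8*atan(theta/2)/3] = (-2*theta**3 - 8*theta - 16*sqrt(theta**2 + 6))/(3*theta**2*sqrt(theta**2 + 6) + 12*sqrt(theta**2 + 6)), which equals f(theta).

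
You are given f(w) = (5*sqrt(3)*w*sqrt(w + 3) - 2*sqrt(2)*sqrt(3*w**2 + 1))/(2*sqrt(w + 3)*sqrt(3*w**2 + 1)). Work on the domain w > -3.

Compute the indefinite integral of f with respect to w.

For F(w) to be correct the identity F'(w) - f(w) = 0 must hold.
Check: d/dw[-(12*sqrt(2)*sqrt(w + 3) - 5*sqrt(3)*sqrt(3*w**2 + 1))/6] = (5*sqrt(3)*w*sqrt(w + 3) - 2*sqrt(2)*sqrt(3*w**2 + 1))/(2*sqrt(w + 3)*sqrt(3*w**2 + 1)) = f(w).

F(w) = -(12*sqrt(2)*sqrt(w + 3) - 5*sqrt(3)*sqrt(3*w**2 + 1))/6 + C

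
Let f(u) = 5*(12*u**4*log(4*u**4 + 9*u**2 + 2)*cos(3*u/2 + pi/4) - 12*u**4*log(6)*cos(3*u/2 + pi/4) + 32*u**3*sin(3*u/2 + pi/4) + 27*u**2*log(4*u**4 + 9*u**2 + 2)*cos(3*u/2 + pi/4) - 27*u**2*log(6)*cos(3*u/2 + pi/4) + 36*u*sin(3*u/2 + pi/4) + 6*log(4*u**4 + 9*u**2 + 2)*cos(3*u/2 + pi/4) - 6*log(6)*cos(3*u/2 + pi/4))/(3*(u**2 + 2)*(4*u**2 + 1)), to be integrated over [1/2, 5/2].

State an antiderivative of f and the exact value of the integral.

Recognize the product-rule pattern: f = v'r + vr' with v = 10*log(2*u**4/3 + 3*u**2/2 + 1/3)/3, r = sin(3*u/2 + pi/4), so integration by parts undoes it.
F(u) = 10*log(4*u**4 + 9*u**2 + 2)*sin(3*u/2 + pi/4)/3 - 10*log(6)*sin(3*u/2 + pi/4)/3 is an antiderivative of f.
Check: d/du[10*log(4*u**4 + 9*u**2 + 2)*sin(3*u/2 + pi/4)/3 - 10*log(6)*sin(3*u/2 + pi/4)/3] = (60*u**4*log(4*u**4 + 9*u**2 + 2)*cos(3*u/2 + pi/4) - 60*u**4*log(6)*cos(3*u/2 + pi/4) + 160*u**3*sin(3*u/2 + pi/4) + 135*u**2*log(4*u**4 + 9*u**2 + 2)*cos(3*u/2 + pi/4) - 135*u**2*log(6)*cos(3*u/2 + pi/4) + 180*u*sin(3*u/2 + pi/4) + 30*log(4*u**4 + 9*u**2 + 2)*cos(3*u/2 + pi/4) - 30*log(6)*cos(3*u/2 + pi/4))/(12*u**4 + 27*u**2 + 6), which equals f(u).
F(5/2) = 10*log(429/2)*sin(pi/4 + 15/4)/3 - 10*log(6)*sin(pi/4 + 15/4)/3; F(1/2) = -10*log(6)*sin(3/4 + pi/4)/3 + 10*log(9/2)*sin(3/4 + pi/4)/3.
Integral = F(5/2) - F(1/2) = 10*log(143/4)*sin(pi/4 + 15/4)/3 - 10*log(3/4)*sin(3/4 + pi/4)/3.

Antiderivative: F(u) = 10*log(4*u**4 + 9*u**2 + 2)*sin(3*u/2 + pi/4)/3 - 10*log(6)*sin(3*u/2 + pi/4)/3; value = 10*log(143/4)*sin(pi/4 + 15/4)/3 - 10*log(3/4)*sin(3/4 + pi/4)/3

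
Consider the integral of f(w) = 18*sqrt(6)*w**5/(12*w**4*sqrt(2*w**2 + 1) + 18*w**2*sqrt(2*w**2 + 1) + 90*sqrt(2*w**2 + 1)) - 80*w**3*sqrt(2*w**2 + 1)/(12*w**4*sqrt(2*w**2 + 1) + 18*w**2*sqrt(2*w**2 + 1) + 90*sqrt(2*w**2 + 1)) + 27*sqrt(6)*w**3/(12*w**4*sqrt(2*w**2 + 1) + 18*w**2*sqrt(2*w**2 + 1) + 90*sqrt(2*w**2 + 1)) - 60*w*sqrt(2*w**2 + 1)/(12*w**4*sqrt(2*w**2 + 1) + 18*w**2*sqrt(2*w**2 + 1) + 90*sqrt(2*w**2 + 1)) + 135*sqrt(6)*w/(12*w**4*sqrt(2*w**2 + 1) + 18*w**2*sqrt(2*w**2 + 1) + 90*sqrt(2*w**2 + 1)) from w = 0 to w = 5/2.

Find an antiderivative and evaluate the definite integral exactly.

Integrate term by term and add the pieces.
F(w) = -(-9*sqrt(6)*sqrt(2*w**2 + 1) + 20*log(w**4/3 + w**2/2 + 5/2))/12 is an antiderivative of f.
Check: d/dw[-(-9*sqrt(6)*sqrt(2*w**2 + 1) + 20*log(w**4/3 + w**2/2 + 5/2))/12] = (18*sqrt(6)*w**5 - 80*w**3*sqrt(2*w**2 + 1) + 27*sqrt(6)*w**3 - 60*w*sqrt(2*w**2 + 1) + 135*sqrt(6)*w)/(12*w**4*sqrt(2*w**2 + 1) + 18*w**2*sqrt(2*w**2 + 1) + 90*sqrt(2*w**2 + 1)), which equals f(w).
F(5/2) = 27/4 - 5*log(895/48)/3; F(0) = -5*log(5/2)/3 + 3*sqrt(6)/4.
Integral = F(5/2) - F(0) = -5*log(895/48)/3 - 3*sqrt(6)/4 + 5*log(5/2)/3 + 27/4.

Antiderivative: F(w) = -(-9*sqrt(6)*sqrt(2*w**2 + 1) + 20*log(w**4/3 + w**2/2 + 5/2))/12; value = -5*log(895/48)/3 - 3*sqrt(6)/4 + 5*log(5/2)/3 + 27/4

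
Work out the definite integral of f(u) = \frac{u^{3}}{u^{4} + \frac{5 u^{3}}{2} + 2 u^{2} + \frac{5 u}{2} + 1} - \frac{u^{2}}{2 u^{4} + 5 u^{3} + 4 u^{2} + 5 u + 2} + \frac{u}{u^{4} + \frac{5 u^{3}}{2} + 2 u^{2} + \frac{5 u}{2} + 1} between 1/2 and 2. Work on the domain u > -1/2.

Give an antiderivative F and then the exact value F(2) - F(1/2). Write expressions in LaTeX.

Antiderivative: F(u) = - \frac{2 \log{\left(u + \frac{1}{2} \right)}}{5} + \frac{8 \log{\left(u + 2 \right)}}{5} - \frac{\log{\left(u^{2} + 1 \right)}}{10}; value = - 2 \log{\left(\frac{5}{2} \right)} - \frac{\log{\left(5 \right)}}{10} + \frac{\log{\left(\frac{5}{4} \right)}}{10} + \frac{8 \log{\left(4 \right)}}{5}

Factor the denominator (\left(u + 2\right) \left(2 u + 1\right) \left(u^{2} + 1\right)) and decompose: f = - \frac{u}{5 \left(u^{2} + 1\right)} - \frac{4}{5 \left(2 u + 1\right)} + \frac{8}{5 \left(u + 2\right)}; each piece integrates to a log, atan, or power term.
F(u) = - \frac{2 \log{\left(u + \frac{1}{2} \right)}}{5} + \frac{8 \log{\left(u + 2 \right)}}{5} - \frac{\log{\left(u^{2} + 1 \right)}}{10} is an antiderivative of f.
Check: d/du[- \frac{2 \log{\left(u + \frac{1}{2} \right)}}{5} + \frac{8 \log{\left(u + 2 \right)}}{5} - \frac{\log{\left(u^{2} + 1 \right)}}{10}] = \frac{2 u^{3} - u^{2} + 2 u}{2 u^{4} + 5 u^{3} + 4 u^{2} + 5 u + 2}, which equals f(u).
F(2) = - \frac{2 \log{\left(\frac{5}{2} \right)}}{5} - \frac{\log{\left(5 \right)}}{10} + \frac{8 \log{\left(4 \right)}}{5}; F(1/2) = - \frac{\log{\left(\frac{5}{4} \right)}}{10} + \frac{8 \log{\left(\frac{5}{2} \right)}}{5}.
Integral = F(2) - F(1/2) = - 2 \log{\left(\frac{5}{2} \right)} - \frac{\log{\left(5 \right)}}{10} + \frac{\log{\left(\frac{5}{4} \right)}}{10} + \frac{8 \log{\left(4 \right)}}{5}.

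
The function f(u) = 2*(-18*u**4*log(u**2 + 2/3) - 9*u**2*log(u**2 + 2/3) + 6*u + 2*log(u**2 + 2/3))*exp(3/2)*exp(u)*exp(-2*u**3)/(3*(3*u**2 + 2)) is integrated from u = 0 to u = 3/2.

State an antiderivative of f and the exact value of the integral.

Antiderivative: F(u) = 2*exp(-2*u**3 + u + 3/2)*log(u**2 + 2/3)/3; value = 2*exp(-15/4)*log(35/12)/3 - 2*exp(3/2)*log(2/3)/3

Recognize the product-rule pattern: f = v'r + vr' with v = 2*exp(-2*u**3 + u + 3/2)/3, r = log(u**2 + 2/3), so integration by parts undoes it.
F(u) = 2*exp(-2*u**3 + u + 3/2)*log(u**2 + 2/3)/3 is an antiderivative of f.
Check: d/du[2*exp(-2*u**3 + u + 3/2)*log(u**2 + 2/3)/3] = (-36*u**4*exp(3/2)*exp(u)*exp(-2*u**3)*log(u**2 + 2/3) - 18*u**2*exp(3/2)*exp(u)*exp(-2*u**3)*log(u**2 + 2/3) + 12*u*exp(3/2)*exp(u)*exp(-2*u**3) + 4*exp(3/2)*exp(u)*exp(-2*u**3)*log(u**2 + 2/3))/(9*u**2 + 6), which equals f(u).
F(3/2) = 2*exp(-15/4)*log(35/12)/3; F(0) = 2*exp(3/2)*log(2/3)/3.
Integral = F(3/2) - F(0) = 2*exp(-15/4)*log(35/12)/3 - 2*exp(3/2)*log(2/3)/3.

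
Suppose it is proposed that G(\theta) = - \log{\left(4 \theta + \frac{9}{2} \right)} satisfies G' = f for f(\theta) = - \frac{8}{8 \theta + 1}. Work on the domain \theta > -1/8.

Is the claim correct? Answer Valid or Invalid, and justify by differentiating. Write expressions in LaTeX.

d/d\theta[G] = - \frac{8}{8 \theta + 9}
d/d\theta[G] - f(\theta) = \frac{64}{64 \theta^{2} + 80 \theta + 9} != 0.

Invalid: d/d\theta[G] - f = \frac{64}{64 \theta^{2} + 80 \theta + 9}, which is not 0.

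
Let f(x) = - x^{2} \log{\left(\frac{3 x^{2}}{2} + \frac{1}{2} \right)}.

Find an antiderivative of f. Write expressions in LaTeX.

For F(x) to be correct the identity F'(x) - f(x) = 0 must hold.
Check: d/dx[- \frac{x^{3} \log{\left(\frac{3 x^{2}}{2} + \frac{1}{2} \right)}}{3} + \frac{2 x^{3}}{9} - \frac{2 x}{9} + \frac{2 \sqrt{3} \operatorname{atan}{\left(\sqrt{3} x \right)}}{27}] = - x^{2} \log{\left(3 x^{2} + 1 \right)} + x^{2} \log{\left(2 \right)}, which equals f(x).

An antiderivative is F(x) = - \frac{x^{3} \log{\left(\frac{3 x^{2}}{2} + \frac{1}{2} \right)}}{3} + \frac{2 x^{3}}{9} - \frac{2 x}{9} + \frac{2 \sqrt{3} \operatorname{atan}{\left(\sqrt{3} x \right)}}{27}.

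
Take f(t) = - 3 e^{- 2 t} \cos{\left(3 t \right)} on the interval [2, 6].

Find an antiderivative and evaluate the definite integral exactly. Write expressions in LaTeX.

Recover f(t) by differentiating a candidate F(t); any mismatch rules it out.
F(t) = \frac{3 \left(- 3 \sin{\left(3 t \right)} + 2 \cos{\left(3 t \right)}\right) e^{- 2 t}}{13} is an antiderivative of f.
Check: d/dt[\frac{3 \left(- 3 \sin{\left(3 t \right)} + 2 \cos{\left(3 t \right)}\right) e^{- 2 t}}{13}] = - 3 e^{- 2 t} \cos{\left(3 t \right)} = f(t).
F(6) = \frac{6 \cos{\left(18 \right)}}{13 e^{12}} - \frac{9 \sin{\left(18 \right)}}{13 e^{12}}; F(2) = - \frac{9 \sin{\left(6 \right)}}{13 e^{4}} + \frac{6 \cos{\left(6 \right)}}{13 e^{4}}.
Integral = F(6) - F(2) = - \frac{6 \cos{\left(6 \right)}}{13 e^{4}} + \frac{9 \sin{\left(6 \right)}}{13 e^{4}} + \frac{6 \cos{\left(18 \right)}}{13 e^{12}} - \frac{9 \sin{\left(18 \right)}}{13 e^{12}}.

Antiderivative: F(t) = \frac{3 \left(- 3 \sin{\left(3 t \right)} + 2 \cos{\left(3 t \right)}\right) e^{- 2 t}}{13}; value = - \frac{6 \cos{\left(6 \right)}}{13 e^{4}} + \frac{9 \sin{\left(6 \right)}}{13 e^{4}} + \frac{6 \cos{\left(18 \right)}}{13 e^{12}} - \frac{9 \sin{\left(18 \right)}}{13 e^{12}}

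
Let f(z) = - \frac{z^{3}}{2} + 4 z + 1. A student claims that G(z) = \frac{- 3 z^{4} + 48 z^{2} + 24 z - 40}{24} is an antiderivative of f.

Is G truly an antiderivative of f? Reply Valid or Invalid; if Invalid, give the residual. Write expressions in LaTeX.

Valid: G'(z) = f(z).

d/dz[G] = - \frac{z^{3}}{2} + 4 z + 1
This equals f(z) exactly, so the claim holds.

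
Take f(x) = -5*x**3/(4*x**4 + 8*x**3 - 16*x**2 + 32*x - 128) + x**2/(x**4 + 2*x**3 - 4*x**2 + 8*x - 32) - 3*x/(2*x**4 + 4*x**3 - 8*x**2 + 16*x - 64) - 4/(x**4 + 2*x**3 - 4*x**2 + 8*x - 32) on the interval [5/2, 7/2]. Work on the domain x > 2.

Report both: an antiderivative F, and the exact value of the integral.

Antiderivative: F(x) = -13*log(x - 2)/48 - 49*log(x + 4)/60 - 13*log(x**2 + 4)/160 + 31*atan(x/2)/80; value = -49*log(15/2)/60 - 31*atan(5/4)/80 - 13*log(65/4)/160 - 13*log(2)/48 - 13*log(3/2)/48 + 13*log(41/4)/160 + 31*atan(7/4)/80 + 49*log(13/2)/60

The denominator factors as 4*(x - 2)*(x + 4)*(x**2 + 4); partial fractions split f into directly integrable pieces: -(13*x - 62)/(80*(x**2 + 4)) - 49/(60*(x + 4)) - 13/(48*(x - 2)).
F(x) = -13*log(x - 2)/48 - 49*log(x + 4)/60 - 13*log(x**2 + 4)/160 + 31*atan(x/2)/80 is an antiderivative of f.
Check: d/dx[-13*log(x - 2)/48 - 49*log(x + 4)/60 - 13*log(x**2 + 4)/160 + 31*atan(x/2)/80] = (-5*x**3 + 4*x**2 - 6*x - 16)/(4*x**4 + 8*x**3 - 16*x**2 + 32*x - 128), which equals f(x).
F(7/2) = -49*log(15/2)/60 - 13*log(65/4)/160 - 13*log(3/2)/48 + 31*atan(7/4)/80; F(5/2) = -49*log(13/2)/60 - 13*log(41/4)/160 + 13*log(2)/48 + 31*atan(5/4)/80.
Integral = F(7/2) - F(5/2) = -49*log(15/2)/60 - 31*atan(5/4)/80 - 13*log(65/4)/160 - 13*log(2)/48 - 13*log(3/2)/48 + 13*log(41/4)/160 + 31*atan(7/4)/80 + 49*log(13/2)/60.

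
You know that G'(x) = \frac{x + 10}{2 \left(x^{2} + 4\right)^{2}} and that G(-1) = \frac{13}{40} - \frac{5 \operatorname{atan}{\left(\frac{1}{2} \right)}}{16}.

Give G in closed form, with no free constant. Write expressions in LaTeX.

G(x) = \frac{5 x - 2}{8 x^{2} + 32} + \frac{5 \operatorname{atan}{\left(\frac{x}{2} \right)}}{16} + \frac{1}{2}

Recover the given G'(x) by differentiating a candidate G(x); any mismatch rules it out.
A general antiderivative is \frac{5 x - 2}{8 x^{2} + 32} + \frac{5 \operatorname{atan}{\left(\frac{x}{2} \right)}}{16} + C.
The condition gives C = \frac{13}{40} - \frac{5 \operatorname{atan}{\left(\frac{1}{2} \right)}}{16} - (- \frac{7}{40} - \frac{5 \operatorname{atan}{\left(\frac{1}{2} \right)}}{16}) = \frac{1}{2}.
So G(x) = \frac{5 x - 2}{8 x^{2} + 32} + \frac{5 \operatorname{atan}{\left(\frac{x}{2} \right)}}{16} + \frac{1}{2}.
Check: d/dx[\frac{5 x - 2}{8 x^{2} + 32} + \frac{5 \operatorname{atan}{\left(\frac{x}{2} \right)}}{16} + \frac{1}{2}] = \frac{x + 10}{2 x^{4} + 16 x^{2} + 32}, which equals G'(x).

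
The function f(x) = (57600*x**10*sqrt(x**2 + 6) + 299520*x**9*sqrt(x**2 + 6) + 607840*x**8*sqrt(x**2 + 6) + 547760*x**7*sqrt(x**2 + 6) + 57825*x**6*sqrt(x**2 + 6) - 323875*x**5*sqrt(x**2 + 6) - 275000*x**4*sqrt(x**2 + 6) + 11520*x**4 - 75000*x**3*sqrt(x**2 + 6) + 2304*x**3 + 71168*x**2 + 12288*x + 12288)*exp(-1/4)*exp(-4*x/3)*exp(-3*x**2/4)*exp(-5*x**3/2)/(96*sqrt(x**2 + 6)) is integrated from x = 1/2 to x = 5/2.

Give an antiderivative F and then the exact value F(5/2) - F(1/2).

Antiderivative: F(x) = (-1280*x**8 - 6400*x**7 - 12000*x**6 - 10000*x**5 - 3125*x**4 - 256*sqrt(x**2 + 6))*exp(-1/4)*exp(-4*x/3)*exp(-3*x**2/4)*exp(-5*x**3/2)/16; value = -158217461*exp(-142/3)/256 + 22245*exp(-17/12)/256

Recognize the product-rule pattern: f = u'v + uv' with u = -5*(-2*x**2 - 5*x/2)**4 - 16*sqrt(x**2 + 6), v = exp(-5*x**3/2 - 3*x**2/4 - 4*x/3 - 1/4), so integration by parts undoes it.
F(x) = (-1280*x**8 - 6400*x**7 - 12000*x**6 - 10000*x**5 - 3125*x**4 - 256*sqrt(x**2 + 6))*exp(-1/4)*exp(-4*x/3)*exp(-3*x**2/4)*exp(-5*x**3/2)/16 is an antiderivative of f.
Check: d/dx[(-1280*x**8 - 6400*x**7 - 12000*x**6 - 10000*x**5 - 3125*x**4 - 256*sqrt(x**2 + 6))*exp(-1/4)*exp(-4*x/3)*exp(-3*x**2/4)*exp(-5*x**3/2)/16] = (57600*x**10*sqrt(x**2 + 6) + 299520*x**9*sqrt(x**2 + 6) + 607840*x**8*sqrt(x**2 + 6) + 547760*x**7*sqrt(x**2 + 6) + 57825*x**6*sqrt(x**2 + 6) - 323875*x**5*sqrt(x**2 + 6) - 275000*x**4*sqrt(x**2 + 6) + 11520*x**4 - 75000*x**3*sqrt(x**2 + 6) + 2304*x**3 + 71168*x**2 + 12288*x + 12288)*exp(-1/4)*exp(-4*x/3)*exp(-3*x**2/4)*exp(-5*x**3/2)/(96*sqrt(x**2 + 6)) = f(x).
F(5/2) = -158217461*exp(-142/3)/256; F(1/2) = -22245*exp(-17/12)/256.
Integral = F(5/2) - F(1/2) = -158217461*exp(-142/3)/256 + 22245*exp(-17/12)/256.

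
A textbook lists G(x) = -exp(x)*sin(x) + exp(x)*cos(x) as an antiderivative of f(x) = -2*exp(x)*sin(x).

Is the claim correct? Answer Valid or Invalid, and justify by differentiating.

Valid: G'(x) = f(x).

d/dx[G] = -2*exp(x)*sin(x)
This equals f(x) exactly, so the claim holds.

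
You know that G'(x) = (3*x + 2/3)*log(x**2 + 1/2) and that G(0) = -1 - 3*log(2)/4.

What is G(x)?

G(x) = -3*x**2/2 - 4*x/3 + (3*x**2/2 + 2*x/3)*log(x**2 + 1/2) + 3*log(x**2 + 1/2)/4 + 2*sqrt(2)*atan(sqrt(2)*x)/3 - 1

A first test for any G(x): its x-derivative must equal the given G'(x).
A general antiderivative is -3*x**2/2 - 4*x/3 + (3*x**2/2 + 2*x/3)*log(x**2 + 1/2) + 3*log(x**2 + 1/2)/4 + 2*sqrt(2)*atan(sqrt(2)*x)/3 + C.
The condition gives C = -1 - 3*log(2)/4 - (-3*log(2)/4) = -1.
So G(x) = -3*x**2/2 - 4*x/3 + (3*x**2/2 + 2*x/3)*log(x**2 + 1/2) + 3*log(x**2 + 1/2)/4 + 2*sqrt(2)*atan(sqrt(2)*x)/3 - 1.
Check: d/dx[-3*x**2/2 - 4*x/3 + (3*x**2/2 + 2*x/3)*log(x**2 + 1/2) + 3*log(x**2 + 1/2)/4 + 2*sqrt(2)*atan(sqrt(2)*x)/3 - 1] = 3*x*log(x**2 + 1/2) + 2*log(x**2 + 1/2)/3, which equals G'(x).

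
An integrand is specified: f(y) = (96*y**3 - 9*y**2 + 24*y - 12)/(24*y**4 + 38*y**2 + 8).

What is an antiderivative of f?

An antiderivative is F(y) = 2*log(3*y**2/2 + 2) - 3*atan(2*y)/4.

Since d/dy undoes antidifferentiation here, F'(y) = f(y) is required of F(y).
Check: d/dy[2*log(3*y**2/2 + 2) - 3*atan(2*y)/4] = (96*y**3 - 9*y**2 + 24*y - 12)/(24*y**4 + 38*y**2 + 8) = f(y).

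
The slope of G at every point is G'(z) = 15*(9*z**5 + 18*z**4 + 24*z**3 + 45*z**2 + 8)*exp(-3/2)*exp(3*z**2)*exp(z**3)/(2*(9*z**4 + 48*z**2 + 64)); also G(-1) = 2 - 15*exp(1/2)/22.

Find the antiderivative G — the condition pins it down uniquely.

G(z) = (12*z**2 + 15*z*exp(-3/2)*exp(3*z**2)*exp(z**3) + 32)/(2*(3*z**2 + 8))

The proposed G(z) is checked by its d/dz: the result must match the given G'(z).
A general antiderivative is 5*z*exp(z**3 + 3*z**2 - 3/2)/(4*(z**2/2 + 4/3)) + C.
The condition gives C = 2 - 15*exp(1/2)/22 - (-15*exp(1/2)/22) = 2.
So G(z) = (12*z**2 + 15*z*exp(-3/2)*exp(3*z**2)*exp(z**3) + 32)/(2*(3*z**2 + 8)).
Check: d/dz[(12*z**2 + 15*z*exp(-3/2)*exp(3*z**2)*exp(z**3) + 32)/(2*(3*z**2 + 8))] = (135*z**5*exp(3/2)*exp(3*z**2)*exp(z**3) + 270*z**4*exp(3/2)*exp(3*z**2)*exp(z**3) + 360*z**3*exp(3/2)*exp(3*z**2)*exp(z**3) + 675*z**2*exp(3/2)*exp(3*z**2)*exp(z**3) + 120*exp(3/2)*exp(3*z**2)*exp(z**3))/(18*z**4*exp(3) + 96*z**2*exp(3) + 128*exp(3)), which equals G'(z).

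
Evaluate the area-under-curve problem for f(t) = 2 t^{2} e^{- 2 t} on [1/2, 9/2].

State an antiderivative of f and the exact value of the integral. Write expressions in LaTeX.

Antiderivative: F(t) = \frac{\left(- 2 t^{2} - 2 t - 1\right) e^{- 2 t}}{2}; value = - \frac{101}{4 e^{9}} + \frac{5}{4 e}

f has the shape u'v + uv' for u = - t^{2} - t - \frac{1}{2} and v = e^{- 2 t} — it is the derivative of the product u*v.
F(t) = \frac{\left(- 2 t^{2} - 2 t - 1\right) e^{- 2 t}}{2} is an antiderivative of f.
Check: d/dt[\frac{\left(- 2 t^{2} - 2 t - 1\right) e^{- 2 t}}{2}] = 2 t^{2} e^{- 2 t} = f(t).
F(9/2) = - \frac{101}{4 e^{9}}; F(1/2) = - \frac{5}{4 e}.
Integral = F(9/2) - F(1/2) = - \frac{101}{4 e^{9}} + \frac{5}{4 e}.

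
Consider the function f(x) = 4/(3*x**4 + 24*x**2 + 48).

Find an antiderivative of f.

An antiderivative is F(x) = (x**2*atan(x/2) + 2*x + 4*atan(x/2))/(12*x**2 + 48).

For F(x) to be correct the identity F'(x) - f(x) = 0 must hold.
Check: d/dx[(x**2*atan(x/2) + 2*x + 4*atan(x/2))/(12*x**2 + 48)] = 4/(3*x**4 + 24*x**2 + 48) = f(x).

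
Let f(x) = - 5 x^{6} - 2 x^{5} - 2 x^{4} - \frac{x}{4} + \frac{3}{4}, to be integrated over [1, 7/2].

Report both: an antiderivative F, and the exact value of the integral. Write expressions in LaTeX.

Antiderivative: F(x) = - \frac{x \left(600 x^{6} + 280 x^{5} + 336 x^{4} + 105 x - 630\right)}{840}; value = - \frac{4853265}{896}

The integrand splits into summands that can be handled one at a time.
F(x) = - \frac{x \left(600 x^{6} + 280 x^{5} + 336 x^{4} + 105 x - 630\right)}{840} is an antiderivative of f.
Check: d/dx[- \frac{x \left(600 x^{6} + 280 x^{5} + 336 x^{4} + 105 x - 630\right)}{840}] = - 5 x^{6} - 2 x^{5} - 2 x^{4} - \frac{x}{4} + \frac{3}{4} = f(x).
F(7/2) = - \frac{10401433}{1920}; F(1) = - \frac{691}{840}.
Integral = F(7/2) - F(1) = - \frac{4853265}{896}.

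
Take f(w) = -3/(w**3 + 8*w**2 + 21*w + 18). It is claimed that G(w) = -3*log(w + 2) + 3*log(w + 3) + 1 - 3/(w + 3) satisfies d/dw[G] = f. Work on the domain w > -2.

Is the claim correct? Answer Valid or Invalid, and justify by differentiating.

Valid - differentiating G returns exactly f.

d/dw[G] = -3/(w**3 + 8*w**2 + 21*w + 18)
This equals f(w) exactly, so the claim holds.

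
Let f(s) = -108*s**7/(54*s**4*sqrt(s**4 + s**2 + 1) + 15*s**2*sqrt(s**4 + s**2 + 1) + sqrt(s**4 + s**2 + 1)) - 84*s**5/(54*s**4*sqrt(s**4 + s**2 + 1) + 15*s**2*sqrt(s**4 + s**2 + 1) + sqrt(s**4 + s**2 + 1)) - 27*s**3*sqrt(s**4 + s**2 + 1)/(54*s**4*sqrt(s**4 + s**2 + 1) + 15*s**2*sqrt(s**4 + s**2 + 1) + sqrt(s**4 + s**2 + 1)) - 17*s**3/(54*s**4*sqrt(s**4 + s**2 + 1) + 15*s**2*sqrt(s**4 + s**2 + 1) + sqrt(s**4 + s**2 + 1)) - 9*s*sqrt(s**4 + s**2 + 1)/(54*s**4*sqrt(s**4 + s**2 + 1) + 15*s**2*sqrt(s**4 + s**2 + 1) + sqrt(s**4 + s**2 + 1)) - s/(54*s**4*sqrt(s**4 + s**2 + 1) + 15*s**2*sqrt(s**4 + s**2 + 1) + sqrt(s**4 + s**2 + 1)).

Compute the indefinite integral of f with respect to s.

Integrate term by term and add the pieces.
Check: d/ds[(-4*sqrt(s**4 + s**2 + 1) + 3*log(2*s**2 + 1/3) - 4*log(3*s**2 + 1/3))/4] = (-108*s**7 - 84*s**5 - 27*s**3*sqrt(s**4 + s**2 + 1) - 17*s**3 - 9*s*sqrt(s**4 + s**2 + 1) - s)/(54*s**4*sqrt(s**4 + s**2 + 1) + 15*s**2*sqrt(s**4 + s**2 + 1) + sqrt(s**4 + s**2 + 1)), which equals f(s).

F(s) = (-4*sqrt(s**4 + s**2 + 1) + 3*log(2*s**2 + 1/3) - 4*log(3*s**2 + 1/3))/4 + C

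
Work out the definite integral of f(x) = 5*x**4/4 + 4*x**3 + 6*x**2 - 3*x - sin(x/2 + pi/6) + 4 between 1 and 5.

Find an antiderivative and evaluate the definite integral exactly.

Antiderivative: F(x) = x**5/4 + x**4 + 2*x**3 - 3*x**2/2 + 4*x + 2*cos(x/2 + pi/6); value = 2*cos(pi/6 + 5/2) - 2*cos(1/2 + pi/6) + 1633

The integrand splits into summands that can be handled one at a time.
F(x) = x**5/4 + x**4 + 2*x**3 - 3*x**2/2 + 4*x + 2*cos(x/2 + pi/6) is an antiderivative of f.
Check: d/dx[x**5/4 + x**4 + 2*x**3 - 3*x**2/2 + 4*x + 2*cos(x/2 + pi/6)] = 5*x**4/4 + 4*x**3 + 6*x**2 - 3*x - sin(x/2 + pi/6) + 4 = f(x).
F(5) = 2*cos(pi/6 + 5/2) + 6555/4; F(1) = 2*cos(1/2 + pi/6) + 23/4.
Integral = F(5) - F(1) = 2*cos(pi/6 + 5/2) - 2*cos(1/2 + pi/6) + 1633.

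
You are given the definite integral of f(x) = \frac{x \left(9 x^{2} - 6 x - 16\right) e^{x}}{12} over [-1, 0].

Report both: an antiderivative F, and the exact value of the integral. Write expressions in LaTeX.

Recognize the product-rule pattern: f = u'v + uv' with u = \frac{3 x^{3}}{4} - \frac{11 x^{2}}{4} + \frac{25 x}{6} - \frac{25}{6}, v = e^{x}, so integration by parts undoes it.
F(x) = \frac{\left(9 x^{3} - 33 x^{2} + 50 x - 50\right) e^{x}}{12} is an antiderivative of f.
Check: d/dx[\frac{\left(9 x^{3} - 33 x^{2} + 50 x - 50\right) e^{x}}{12}] = \frac{3 x^{3} e^{x}}{4} - \frac{x^{2} e^{x}}{2} - \frac{4 x e^{x}}{3}, which equals f(x).
F(0) = - \frac{25}{6}; F(-1) = - \frac{71}{6 e}.
Integral = F(0) - F(-1) = - \frac{25}{6} + \frac{71}{6 e}.

Antiderivative: F(x) = \frac{\left(9 x^{3} - 33 x^{2} + 50 x - 50\right) e^{x}}{12}; value = - \frac{25}{6} + \frac{71}{6 e}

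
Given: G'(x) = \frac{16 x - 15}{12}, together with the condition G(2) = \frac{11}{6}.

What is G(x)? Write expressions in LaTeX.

For G(x) to be correct, d/dx[G] must agree with the stated G'(x) identically.
A general antiderivative is \frac{2 x^{2}}{3} - \frac{5 x}{4} + \frac{2}{3} + C.
The condition gives C = \frac{11}{6} - (\frac{5}{6}) = 1.
So G(x) = \frac{8 x^{2} - 15 x + 20}{12}.
Check: d/dx[\frac{8 x^{2} - 15 x + 20}{12}] = \frac{4 x}{3} - \frac{5}{4}, which equals G'(x).

G(x) = \frac{8 x^{2} - 15 x + 20}{12}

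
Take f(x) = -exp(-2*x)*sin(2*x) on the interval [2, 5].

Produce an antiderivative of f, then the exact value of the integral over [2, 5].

Antiderivative: F(x) = (sin(2*x) + cos(2*x))*exp(-2*x)/4; value = exp(-10)*cos(10)/4 + exp(-10)*sin(10)/4 - exp(-4)*cos(4)/4 - exp(-4)*sin(4)/4

Any candidate F(x) must reproduce f(x) exactly when differentiated.
F(x) = (sin(2*x) + cos(2*x))*exp(-2*x)/4 is an antiderivative of f.
Check: d/dx[(sin(2*x) + cos(2*x))*exp(-2*x)/4] = -exp(-2*x)*sin(2*x) = f(x).
F(5) = exp(-10)*cos(10)/4 + exp(-10)*sin(10)/4; F(2) = exp(-4)*sin(4)/4 + exp(-4)*cos(4)/4.
Integral = F(5) - F(2) = exp(-10)*cos(10)/4 + exp(-10)*sin(10)/4 - exp(-4)*cos(4)/4 - exp(-4)*sin(4)/4.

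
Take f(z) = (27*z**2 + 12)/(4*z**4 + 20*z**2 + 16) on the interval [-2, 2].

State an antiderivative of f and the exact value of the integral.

Antiderivative: F(z) = (16*atan(z/2) - 5*atan(z))/4; value = -5*atan(2)/2 + 2*pi

Check any antiderivative F(z) by computing F'(z) and comparing it with f(z).
F(z) = (16*atan(z/2) - 5*atan(z))/4 is an antiderivative of f.
Check: d/dz[(16*atan(z/2) - 5*atan(z))/4] = (27*z**2 + 12)/(4*z**4 + 20*z**2 + 16) = f(z).
F(2) = pi - 5*atan(2)/4; F(-2) = -pi + 5*atan(2)/4.
Integral = F(2) - F(-2) = -5*atan(2)/2 + 2*pi.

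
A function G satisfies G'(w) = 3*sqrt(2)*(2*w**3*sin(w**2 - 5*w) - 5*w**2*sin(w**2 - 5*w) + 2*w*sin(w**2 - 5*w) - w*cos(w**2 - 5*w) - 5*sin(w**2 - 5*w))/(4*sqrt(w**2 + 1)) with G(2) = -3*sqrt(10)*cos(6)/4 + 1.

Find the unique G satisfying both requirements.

G(w) = -3*sqrt(2*w**2 + 2)*cos(w**2 - 5*w)/4 + 1

G'(w) has the shape u'v + uv' for u = -3*sqrt(2*w**2 + 2)/4 and v = cos(w**2 - 5*w) — it is the derivative of the product u*v.
A general antiderivative is -3*sqrt(2*w**2 + 2)*cos(w**2 - 5*w)/4 + C.
The condition gives C = -3*sqrt(10)*cos(6)/4 + 1 - (-3*sqrt(10)*cos(6)/4) = 1.
So G(w) = -3*sqrt(2*w**2 + 2)*cos(w**2 - 5*w)/4 + 1.
Check: d/dw[-3*sqrt(2*w**2 + 2)*cos(w**2 - 5*w)/4 + 1] = (6*sqrt(2)*w**3*sin(w**2 - 5*w) - 15*sqrt(2)*w**2*sin(w**2 - 5*w) + 6*sqrt(2)*w*sin(w**2 - 5*w) - 3*sqrt(2)*w*cos(w**2 - 5*w) - 15*sqrt(2)*sin(w**2 - 5*w))/(4*sqrt(w**2 + 1)), which equals G'(w).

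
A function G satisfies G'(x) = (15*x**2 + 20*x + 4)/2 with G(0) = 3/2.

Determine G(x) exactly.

G(x) = 5*x**3/2 + 5*x**2 + 2*x + 3/2

A first test for any G(x): its x-derivative must equal the given G'(x).
A general antiderivative is 5*x**3/2 + 5*x**2 + 2*x + 5/2 + C.
The condition gives C = 3/2 - (5/2) = -1.
So G(x) = 5*x**3/2 + 5*x**2 + 2*x + 3/2.
Check: d/dx[5*x**3/2 + 5*x**2 + 2*x + 3/2] = 15*x**2/2 + 10*x + 2, which equals G'(x).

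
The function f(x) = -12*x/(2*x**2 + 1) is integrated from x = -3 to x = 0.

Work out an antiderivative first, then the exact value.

f matches the chain-rule pattern g'(h)*h' with inner function h(x) = 4*x**2 + 2; substituting u = h(x) collapses the integral.
F(x) = -3*log(4*x**2 + 2) is an antiderivative of f.
Check: d/dx[-3*log(4*x**2 + 2)] = -12*x/(2*x**2 + 1) = f(x).
F(0) = -3*log(2); F(-3) = -3*log(38).
Integral = F(0) - F(-3) = -3*log(2) + 3*log(38).

Antiderivative: F(x) = -3*log(4*x**2 + 2); value = -3*log(2) + 3*log(38)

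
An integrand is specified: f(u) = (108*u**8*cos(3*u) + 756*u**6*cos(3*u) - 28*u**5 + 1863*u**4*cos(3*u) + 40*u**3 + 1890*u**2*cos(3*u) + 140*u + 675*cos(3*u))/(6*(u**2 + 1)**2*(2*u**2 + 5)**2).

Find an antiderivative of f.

An antiderivative is F(u) = (7*u**2 + 9*(u**2 + 1)*(2*u**2 + 5)*sin(3*u) - 5)/(6*(u**2 + 1)*(2*u**2 + 5)).

A first test for any F(u): its u-derivative must equal f(u) identically.
Check: d/du[(7*u**2 + 9*(u**2 + 1)*(2*u**2 + 5)*sin(3*u) - 5)/(6*(u**2 + 1)*(2*u**2 + 5))] = (108*u**8*cos(3*u) + 756*u**6*cos(3*u) - 28*u**5 + 1863*u**4*cos(3*u) + 40*u**3 + 1890*u**2*cos(3*u) + 140*u + 675*cos(3*u))/(24*u**8 + 168*u**6 + 414*u**4 + 420*u**2 + 150), which equals f(u).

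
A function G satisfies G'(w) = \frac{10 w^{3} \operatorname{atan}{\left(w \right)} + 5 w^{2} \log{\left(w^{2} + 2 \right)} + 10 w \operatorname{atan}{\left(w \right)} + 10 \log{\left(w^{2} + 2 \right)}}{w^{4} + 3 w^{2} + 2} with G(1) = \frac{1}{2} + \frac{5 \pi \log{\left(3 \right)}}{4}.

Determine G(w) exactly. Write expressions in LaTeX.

Recognize the product-rule pattern: G'(w) = u'v + uv' with u = 5 \operatorname{atan}{\left(w \right)}, v = \log{\left(w^{2} + 2 \right)}, so integration by parts undoes it.
A general antiderivative is 5 \log{\left(w^{2} + 2 \right)} \operatorname{atan}{\left(w \right)} + C.
The condition gives C = \frac{1}{2} + \frac{5 \pi \log{\left(3 \right)}}{4} - (\frac{5 \pi \log{\left(3 \right)}}{4}) = \frac{1}{2}.
So G(w) = 5 \log{\left(w^{2} + 2 \right)} \operatorname{atan}{\left(w \right)} + \frac{1}{2}.
Check: d/dw[5 \log{\left(w^{2} + 2 \right)} \operatorname{atan}{\left(w \right)} + \frac{1}{2}] = \frac{10 w^{3} \operatorname{atan}{\left(w \right)} + 5 w^{2} \log{\left(w^{2} + 2 \right)} + 10 w \operatorname{atan}{\left(w \right)} + 10 \log{\left(w^{2} + 2 \right)}}{w^{4} + 3 w^{2} + 2} = G'(w).

G(w) = 5 \log{\left(w^{2} + 2 \right)} \operatorname{atan}{\left(w \right)} + \frac{1}{2}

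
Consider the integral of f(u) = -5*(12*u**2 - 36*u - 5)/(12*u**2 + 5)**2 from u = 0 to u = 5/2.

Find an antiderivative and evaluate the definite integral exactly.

Antiderivative: F(u) = (10*u - 15)/(24*u**2 + 10); value = 25/16

f has the shape v'r + vr' for v = 1/(4*u**2 + 5/3) and r = 5*u/3 - 5/2 — it is the derivative of the product v*r.
F(u) = (10*u - 15)/(24*u**2 + 10) is an antiderivative of f.
Check: d/du[(10*u - 15)/(24*u**2 + 10)] = (-60*u**2 + 180*u + 25)/(144*u**4 + 120*u**2 + 25), which equals f(u).
F(5/2) = 1/16; F(0) = -3/2.
Integral = F(5/2) - F(0) = 25/16.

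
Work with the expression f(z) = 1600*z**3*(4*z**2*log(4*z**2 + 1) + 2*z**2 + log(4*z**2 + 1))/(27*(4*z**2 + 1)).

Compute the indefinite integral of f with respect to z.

F(z) = 400*z**4*log(4*z**2 + 1)/27 + C

f has the shape u'v + uv' for u = 400*z**4/27 and v = log(4*z**2 + 1) — it is the derivative of the product u*v.
Check: d/dz[400*z**4*log(4*z**2 + 1)/27] = (6400*z**5*log(4*z**2 + 1) + 3200*z**5 + 1600*z**3*log(4*z**2 + 1))/(108*z**2 + 27), which equals f(z).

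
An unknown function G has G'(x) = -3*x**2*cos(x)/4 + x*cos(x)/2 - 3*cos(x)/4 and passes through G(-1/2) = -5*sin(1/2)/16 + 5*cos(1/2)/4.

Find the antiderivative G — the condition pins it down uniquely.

G(x) = -(3*x**2*sin(x) - 2*x*sin(x) + 6*x*cos(x) - 3*sin(x) - 2*cos(x))/4

The integrand splits into summands that can be handled one at a time.
A general antiderivative is -3*x**2*sin(x)/4 + x*sin(x)/2 - 3*x*cos(x)/2 + 3*sin(x)/4 + cos(x)/2 + C.
The condition gives C = -5*sin(1/2)/16 + 5*cos(1/2)/4 - (-5*sin(1/2)/16 + 5*cos(1/2)/4) = 0.
So G(x) = -(3*x**2*sin(x) - 2*x*sin(x) + 6*x*cos(x) - 3*sin(x) - 2*cos(x))/4.
Check: d/dx[-(3*x**2*sin(x) - 2*x*sin(x) + 6*x*cos(x) - 3*sin(x) - 2*cos(x))/4] = -3*x**2*cos(x)/4 + x*cos(x)/2 - 3*cos(x)/4 = G'(x).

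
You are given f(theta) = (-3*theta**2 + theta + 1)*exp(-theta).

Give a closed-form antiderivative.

Recognize the product-rule pattern: f = u'v + uv' with u = 3*theta**2 + 5*theta + 4, v = exp(-theta), so integration by parts undoes it.
Check: d/dtheta[3*theta**2*exp(-theta) + 5*theta*exp(-theta) + 4*exp(-theta)] = (-3*theta**2 + theta + 1)*exp(-theta) = f(theta).

An antiderivative is F(theta) = 3*theta**2*exp(-theta) + 5*theta*exp(-theta) + 4*exp(-theta).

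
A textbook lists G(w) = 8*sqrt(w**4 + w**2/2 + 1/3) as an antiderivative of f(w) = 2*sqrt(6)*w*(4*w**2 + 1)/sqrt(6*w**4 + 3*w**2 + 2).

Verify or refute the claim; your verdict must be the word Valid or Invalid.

d/dw[G] = (16*sqrt(6)*w**3 + 4*sqrt(6)*w)/sqrt(6*w**4 + 3*w**2 + 2)
d/dw[G] - f(w) = (8*sqrt(6)*w**3 + 2*sqrt(6)*w)/sqrt(6*w**4 + 3*w**2 + 2) != 0.

Invalid: d/dw[G] - f = (8*sqrt(6)*w**3 + 2*sqrt(6)*w)/sqrt(6*w**4 + 3*w**2 + 2), which is not 0.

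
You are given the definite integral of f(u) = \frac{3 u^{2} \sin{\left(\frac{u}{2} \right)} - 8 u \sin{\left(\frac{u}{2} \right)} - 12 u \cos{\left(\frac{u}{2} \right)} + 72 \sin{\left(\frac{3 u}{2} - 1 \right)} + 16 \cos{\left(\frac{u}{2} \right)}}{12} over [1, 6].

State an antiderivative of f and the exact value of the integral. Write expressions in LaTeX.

Antiderivative: F(u) = - \frac{u^{2} \cos{\left(\frac{u}{2} \right)}}{2} + \frac{4 u \cos{\left(\frac{u}{2} \right)}}{3} - 4 \cos{\left(\frac{3 u}{2} - 1 \right)}; value = - 4 \cos{\left(8 \right)} + \frac{19 \cos{\left(\frac{1}{2} \right)}}{6} - 10 \cos{\left(3 \right)}

Since d/du undoes antidifferentiation here, F'(u) = f(u) is required of F(u).
F(u) = - \frac{u^{2} \cos{\left(\frac{u}{2} \right)}}{2} + \frac{4 u \cos{\left(\frac{u}{2} \right)}}{3} - 4 \cos{\left(\frac{3 u}{2} - 1 \right)} is an antiderivative of f.
Check: d/du[- \frac{u^{2} \cos{\left(\frac{u}{2} \right)}}{2} + \frac{4 u \cos{\left(\frac{u}{2} \right)}}{3} - 4 \cos{\left(\frac{3 u}{2} - 1 \right)}] = \frac{u^{2} \sin{\left(\frac{u}{2} \right)}}{4} - \frac{2 u \sin{\left(\frac{u}{2} \right)}}{3} - u \cos{\left(\frac{u}{2} \right)} + 6 \sin{\left(\frac{3 u}{2} - 1 \right)} + \frac{4 \cos{\left(\frac{u}{2} \right)}}{3}, which equals f(u).
F(6) = - 4 \cos{\left(8 \right)} - 10 \cos{\left(3 \right)}; F(1) = - \frac{19 \cos{\left(\frac{1}{2} \right)}}{6}.
Integral = F(6) - F(1) = - 4 \cos{\left(8 \right)} + \frac{19 \cos{\left(\frac{1}{2} \right)}}{6} - 10 \cos{\left(3 \right)}.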